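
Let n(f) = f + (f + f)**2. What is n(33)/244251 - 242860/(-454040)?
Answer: 145979951/264046962 ≈ 0.55286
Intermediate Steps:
n(f) = f + 4*f**2 (n(f) = f + (2*f)**2 = f + 4*f**2)
n(33)/244251 - 242860/(-454040) = (33*(1 + 4*33))/244251 - 242860/(-454040) = (33*(1 + 132))*(1/244251) - 242860*(-1/454040) = (33*133)*(1/244251) + 12143/22702 = 4389*(1/244251) + 12143/22702 = 209/11631 + 12143/22702 = 145979951/264046962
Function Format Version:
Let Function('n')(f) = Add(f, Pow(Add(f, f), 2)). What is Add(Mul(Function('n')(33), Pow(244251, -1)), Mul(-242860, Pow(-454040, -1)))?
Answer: Rational(145979951, 264046962) ≈ 0.55286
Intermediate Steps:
Function('n')(f) = Add(f, Mul(4, Pow(f, 2))) (Function('n')(f) = Add(f, Pow(Mul(2, f), 2)) = Add(f, Mul(4, Pow(f, 2))))
Add(Mul(Function('n')(33), Pow(244251, -1)), Mul(-242860, Pow(-454040, -1))) = Add(Mul(Mul(33, Add(1, Mul(4, 33))), Pow(244251, -1)), Mul(-242860, Pow(-454040, -1))) = Add(Mul(Mul(33, Add(1, 132)), Rational(1, 244251)), Mul(-242860, Rational(-1, 454040))) = Add(Mul(Mul(33, 133), Rational(1, 244251)), Rational(12143, 22702)) = Add(Mul(4389, Rational(1, 244251)), Rational(12143, 22702)) = Add(Rational(209, 11631), Rational(12143, 22702)) = Rational(145979951, 264046962)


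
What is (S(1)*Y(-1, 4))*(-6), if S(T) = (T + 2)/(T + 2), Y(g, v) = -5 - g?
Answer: 24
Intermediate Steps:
S(T) = 1 (S(T) = (2 + T)/(2 + T) = 1)
(S(1)*Y(-1, 4))*(-6) = (1*(-5 - 1*(-1)))*(-6) = (1*(-5 + 1))*(-6) = (1*(-4))*(-6) = -4*(-6) = 24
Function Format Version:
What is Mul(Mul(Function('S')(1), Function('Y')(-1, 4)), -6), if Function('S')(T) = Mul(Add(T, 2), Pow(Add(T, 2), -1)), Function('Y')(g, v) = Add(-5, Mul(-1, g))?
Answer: 24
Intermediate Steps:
Function('S')(T) = 1 (Function('S')(T) = Mul(Add(2, T), Pow(Add(2, T), -1)) = 1)
Mul(Mul(Function('S')(1), Function('Y')(-1, 4)), -6) = Mul(Mul(1, Add(-5, Mul(-1, -1))), -6) = Mul(Mul(1, Add(-5, 1)), -6) = Mul(Mul(1, -4), -6) = Mul(-4, -6) = 24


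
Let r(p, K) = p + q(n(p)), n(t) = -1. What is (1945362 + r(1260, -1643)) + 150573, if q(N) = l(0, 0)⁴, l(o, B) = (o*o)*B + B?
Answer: 2097195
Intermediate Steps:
l(o, B) = B + B*o² (l(o, B) = o²*B + B = B*o² + B = B + B*o²)
q(N) = 0 (q(N) = (0*(1 + 0²))⁴ = (0*(1 + 0))⁴ = (0*1)⁴ = 0⁴ = 0)
r(p, K) = p (r(p, K) = p + 0 = p)
(1945362 + r(1260, -1643)) + 150573 = (1945362 + 1260) + 150573 = 1946622 + 150573 = 2097195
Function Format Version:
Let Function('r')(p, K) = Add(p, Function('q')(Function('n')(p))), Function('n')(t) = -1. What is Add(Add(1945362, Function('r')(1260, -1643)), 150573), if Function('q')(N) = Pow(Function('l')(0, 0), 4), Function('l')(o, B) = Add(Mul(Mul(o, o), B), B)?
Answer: 2097195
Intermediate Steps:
Function('l')(o, B) = Add(B, Mul(B, Pow(o, 2))) (Function('l')(o, B) = Add(Mul(Pow(o, 2), B), B) = Add(Mul(B, Pow(o, 2)), B) = Add(B, Mul(B, Pow(o, 2))))
Function('q')(N) = 0 (Function('q')(N) = Pow(Mul(0, Add(1, Pow(0, 2))), 4) = Pow(Mul(0, Add(1, 0)), 4) = Pow(Mul(0, 1), 4) = Pow(0, 4) = 0)
Function('r')(p, K) = p (Function('r')(p, K) = Add(p, 0) = p)
Add(Add(1945362, Function('r')(1260, -1643)), 150573) = Add(Add(1945362, 1260), 150573) = Add(1946622, 150573) = 2097195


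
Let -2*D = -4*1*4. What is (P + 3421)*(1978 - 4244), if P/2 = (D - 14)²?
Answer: -7915138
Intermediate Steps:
D = 8 (D = -(-4*1)*4/2 = -(-2)*4 = -½*(-16) = 8)
P = 72 (P = 2*(8 - 14)² = 2*(-6)² = 2*36 = 72)
(P + 3421)*(1978 - 4244) = (72 + 3421)*(1978 - 4244) = 3493*(-2266) = -7915138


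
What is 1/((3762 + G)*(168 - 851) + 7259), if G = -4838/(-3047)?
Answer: -3047/7810288143 ≈ -3.9013e-7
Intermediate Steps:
G = 4838/3047 (G = -4838*(-1/3047) = 4838/3047 ≈ 1.5878)
1/((3762 + G)*(168 - 851) + 7259) = 1/((3762 + 4838/3047)*(168 - 851) + 7259) = 1/((11467652/3047)*(-683) + 7259) = 1/(-7832406316/3047 + 7259) = 1/(-7810288143/3047) = -3047/7810288143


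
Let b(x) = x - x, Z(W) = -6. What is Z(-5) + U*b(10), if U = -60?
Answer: -6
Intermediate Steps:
b(x) = 0
Z(-5) + U*b(10) = -6 - 60*0 = -6 + 0 = -6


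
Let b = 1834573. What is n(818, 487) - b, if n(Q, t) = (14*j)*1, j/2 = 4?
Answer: -1834461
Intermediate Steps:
j = 8 (j = 2*4 = 8)
n(Q, t) = 112 (n(Q, t) = (14*8)*1 = 112*1 = 112)
n(818, 487) - b = 112 - 1*1834573 = 112 - 1834573 = -1834461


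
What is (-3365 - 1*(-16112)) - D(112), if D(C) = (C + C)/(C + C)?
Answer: 12746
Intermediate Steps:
D(C) = 1 (D(C) = (2*C)/((2*C)) = (2*C)*(1/(2*C)) = 1)
(-3365 - 1*(-16112)) - D(112) = (-3365 - 1*(-16112)) - 1*1 = (-3365 + 16112) - 1 = 12747 - 1 = 12746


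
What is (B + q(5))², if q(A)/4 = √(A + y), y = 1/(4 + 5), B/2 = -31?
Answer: 35332/9 - 496*√46/3 ≈ 2804.4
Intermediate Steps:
B = -62 (B = 2*(-31) = -62)
y = ⅑ (y = 1/9 = ⅑ ≈ 0.11111)
q(A) = 4*√(⅑ + A) (q(A) = 4*√(A + ⅑) = 4*√(⅑ + A))
(B + q(5))² = (-62 + 4*√(1 + 9*5)/3)² = (-62 + 4*√(1 + 45)/3)² = (-62 + 4*√46/3)²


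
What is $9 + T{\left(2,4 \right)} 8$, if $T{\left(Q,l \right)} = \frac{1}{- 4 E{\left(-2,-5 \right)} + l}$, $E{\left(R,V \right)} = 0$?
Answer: $11$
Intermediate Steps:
$T{\left(Q,l \right)} = \frac{1}{l}$ ($T{\left(Q,l \right)} = \frac{1}{\left(-4\right) 0 + l} = \frac{1}{0 + l} = \frac{1}{l}$)
$9 + T{\left(2,4 \right)} 8 = 9 + \frac{1}{4} \cdot 8 = 9 + 2 = 11$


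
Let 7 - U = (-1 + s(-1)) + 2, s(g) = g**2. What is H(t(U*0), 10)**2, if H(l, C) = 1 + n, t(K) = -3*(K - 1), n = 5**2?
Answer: 676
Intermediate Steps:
n = 25
U = 5 (U = 7 - ((-1 + (-1)**2) + 2) = 7 - ((-1 + 1) + 2) = 7 - (0 + 2) = 7 - 1*2 = 7 - 2 = 5)
t(K) = 3 - 3*K (t(K) = -3*(-1 + K) = 3 - 3*K)
H(l, C) = 26 (H(l, C) = 1 + 25 = 26)
H(t(U*0), 10)**2 = 26**2 = 676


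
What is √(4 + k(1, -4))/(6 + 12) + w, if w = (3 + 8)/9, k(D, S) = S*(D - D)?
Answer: 4/3 ≈ 1.3333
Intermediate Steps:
k(D, S) = 0 (k(D, S) = S*0 = 0)
w = 11/9 (w = 11*(⅑) = 11/9 ≈ 1.2222)
√(4 + k(1, -4))/(6 + 12) + w = √(4 + 0)/(6 + 12) + 11/9 = √4/18 + 11/9 = (1/18)*2 + 11/9 = ⅑ + 11/9 = 4/3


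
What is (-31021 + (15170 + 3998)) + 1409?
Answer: -10444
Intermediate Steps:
(-31021 + (15170 + 3998)) + 1409 = (-31021 + 19168) + 1409 = -11853 + 1409 = -10444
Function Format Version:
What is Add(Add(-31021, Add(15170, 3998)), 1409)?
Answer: -10444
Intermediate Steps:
Add(Add(-31021, Add(15170, 3998)), 1409) = Add(Add(-31021, 19168), 1409) = Add(-11853, 1409) = -10444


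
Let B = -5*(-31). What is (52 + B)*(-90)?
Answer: -18630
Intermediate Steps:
B = 155
(52 + B)*(-90) = (52 + 155)*(-90) = 207*(-90) = -18630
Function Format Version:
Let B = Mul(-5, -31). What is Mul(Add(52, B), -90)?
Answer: -18630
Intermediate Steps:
B = 155
Mul(Add(52, B), -90) = Mul(Add(52, 155), -90) = Mul(207, -90) = -18630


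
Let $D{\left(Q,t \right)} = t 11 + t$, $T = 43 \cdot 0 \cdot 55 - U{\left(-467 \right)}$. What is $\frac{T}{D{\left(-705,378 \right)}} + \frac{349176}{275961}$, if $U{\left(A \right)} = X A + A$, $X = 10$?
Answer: $\frac{142927333}{59607576} \approx 2.3978$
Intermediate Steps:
$U{\left(A \right)} = 11 A$ ($U{\left(A \right)} = 10 A + A = 11 A$)
$T = 5137$ ($T = 43 \cdot 0 \cdot 55 - 11 \left(-467\right) = 0 \cdot 55 - -5137 = 0 + 5137 = 5137$)
$D{\left(Q,t \right)} = 12 t$ ($D{\left(Q,t \right)} = 11 t + t = 12 t$)
$\frac{T}{D{\left(-705,378 \right)}} + \frac{349176}{275961} = \frac{5137}{12 \cdot 378} + \frac{349176}{275961} = \frac{5137}{4536} + 349176 \cdot \frac{1}{275961} = 5137 \cdot \frac{1}{4536} + \frac{116392}{91987} = \frac{5137}{4536} + \frac{116392}{91987} = \frac{142927333}{59607576}$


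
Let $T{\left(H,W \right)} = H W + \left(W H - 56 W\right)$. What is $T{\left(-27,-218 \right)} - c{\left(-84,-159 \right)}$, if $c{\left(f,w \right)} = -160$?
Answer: $24140$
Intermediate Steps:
$T{\left(H,W \right)} = - 56 W + 2 H W$ ($T{\left(H,W \right)} = H W + \left(H W - 56 W\right) = H W + \left(- 56 W + H W\right) = - 56 W + 2 H W$)
$T{\left(-27,-218 \right)} - c{\left(-84,-159 \right)} = 2 \left(-218\right) \left(-28 - 27\right) - -160 = 2 \left(-218\right) \left(-55\right) + 160 = 23980 + 160 = 24140$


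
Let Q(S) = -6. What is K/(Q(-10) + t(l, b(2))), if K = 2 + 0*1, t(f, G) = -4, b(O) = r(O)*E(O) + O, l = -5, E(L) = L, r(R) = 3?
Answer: -⅕ ≈ -0.20000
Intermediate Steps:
b(O) = 4*O (b(O) = 3*O + O = 4*O)
K = 2 (K = 2 + 0 = 2)
K/(Q(-10) + t(l, b(2))) = 2/(-6 - 4) = 2/(-10) = 2*(-⅒) = -⅕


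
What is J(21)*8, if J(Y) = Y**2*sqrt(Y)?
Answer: 3528*sqrt(21) ≈ 16167.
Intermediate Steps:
J(Y) = Y**(5/2)
J(21)*8 = 21**(5/2)*8 = (441*sqrt(21))*8 = 3528*sqrt(21)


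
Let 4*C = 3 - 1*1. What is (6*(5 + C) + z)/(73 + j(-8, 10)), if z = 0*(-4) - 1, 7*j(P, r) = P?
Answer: 224/503 ≈ 0.44533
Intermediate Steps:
C = 1/2 (C = (3 - 1*1)/4 = (3 - 1)/4 = (1/4)*2 = 1/2 ≈ 0.50000)
j(P, r) = P/7
z = -1 (z = 0 - 1 = -1)
(6*(5 + C) + z)/(73 + j(-8, 10)) = (6*(5 + 1/2) - 1)/(73 + (1/7)*(-8)) = (6*(11/2) - 1)/(73 - 8/7) = (33 - 1)/(503/7) = (7/503)*32 = 224/503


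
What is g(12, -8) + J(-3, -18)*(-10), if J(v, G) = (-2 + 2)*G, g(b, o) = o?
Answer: -8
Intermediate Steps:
J(v, G) = 0 (J(v, G) = 0*G = 0)
g(12, -8) + J(-3, -18)*(-10) = -8 + 0*(-10) = -8 + 0 = -8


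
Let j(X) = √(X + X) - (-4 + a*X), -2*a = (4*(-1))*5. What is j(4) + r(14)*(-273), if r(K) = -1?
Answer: 237 + 2*√2 ≈ 239.83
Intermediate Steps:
a = 10 (a = -4*(-1)*5/2 = -(-2)*5 = -½*(-20) = 10)
j(X) = 4 - 10*X + √2*√X (j(X) = √(X + X) - (-4 + 10*X) = √(2*X) + (4 - 10*X) = √2*√X + (4 - 10*X) = 4 - 10*X + √2*√X)
j(4) + r(14)*(-273) = (4 - 10*4 + √2*√4) - 1*(-273) = (4 - 40 + √2*2) + 273 = (4 - 40 + 2*√2) + 273 = (-36 + 2*√2) + 273 = 237 + 2*√2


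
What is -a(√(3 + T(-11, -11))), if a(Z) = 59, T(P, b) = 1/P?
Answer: -59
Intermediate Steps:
-a(√(3 + T(-11, -11))) = -1*59 = -59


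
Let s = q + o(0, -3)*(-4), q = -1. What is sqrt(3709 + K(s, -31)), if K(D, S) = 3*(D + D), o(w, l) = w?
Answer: 23*sqrt(7) ≈ 60.852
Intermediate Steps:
s = -1 (s = -1 + 0*(-4) = -1 + 0 = -1)
K(D, S) = 6*D (K(D, S) = 3*(2*D) = 6*D)
sqrt(3709 + K(s, -31)) = sqrt(3709 + 6*(-1)) = sqrt(3709 - 6) = sqrt(3703) = 23*sqrt(7)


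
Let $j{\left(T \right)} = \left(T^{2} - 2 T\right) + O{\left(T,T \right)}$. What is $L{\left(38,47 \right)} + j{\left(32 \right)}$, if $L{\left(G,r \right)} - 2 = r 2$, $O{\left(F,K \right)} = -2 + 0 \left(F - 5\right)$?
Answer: $1054$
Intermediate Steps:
$O{\left(F,K \right)} = -2$ ($O{\left(F,K \right)} = -2 + 0 \left(F - 5\right) = -2 + 0 \left(-5 + F\right) = -2 + 0 = -2$)
$L{\left(G,r \right)} = 2 + 2 r$ ($L{\left(G,r \right)} = 2 + r 2 = 2 + 2 r$)
$j{\left(T \right)} = -2 + T^{2} - 2 T$ ($j{\left(T \right)} = \left(T^{2} - 2 T\right) - 2 = -2 + T^{2} - 2 T$)
$L{\left(38,47 \right)} + j{\left(32 \right)} = \left(2 + 2 \cdot 47\right) - \left(66 - 1024\right) = \left(2 + 94\right) - -958 = 96 + 958 = 1054$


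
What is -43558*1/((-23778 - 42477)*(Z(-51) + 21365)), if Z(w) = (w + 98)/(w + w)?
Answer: 1480972/48127256555 ≈ 3.0772e-5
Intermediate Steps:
Z(w) = (98 + w)/(2*w) (Z(w) = (98 + w)/((2*w)) = (98 + w)*(1/(2*w)) = (98 + w)/(2*w))
-43558*1/((-23778 - 42477)*(Z(-51) + 21365)) = -43558*1/((-23778 - 42477)*((½)*(98 - 51)/(-51) + 21365)) = -43558*(-1/(66255*((½)*(-1/51)*47 + 21365))) = -43558*(-1/(66255*(-47/102 + 21365))) = -43558/((-66255*2179183/102)) = -43558/(-48127256555/34) = -43558*(-34/48127256555) = 1480972/48127256555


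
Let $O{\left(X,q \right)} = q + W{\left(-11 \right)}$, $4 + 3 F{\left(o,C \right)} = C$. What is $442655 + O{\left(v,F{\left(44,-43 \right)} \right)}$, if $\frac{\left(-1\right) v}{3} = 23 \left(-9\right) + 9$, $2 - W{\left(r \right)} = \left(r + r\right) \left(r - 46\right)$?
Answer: $\frac{1324162}{3} \approx 4.4139 \cdot 10^{5}$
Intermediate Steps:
$W{\left(r \right)} = 2 - 2 r \left(-46 + r\right)$ ($W{\left(r \right)} = 2 - \left(r + r\right) \left(r - 46\right) = 2 - 2 r \left(-46 + r\right)$)
$F{\left(o,C \right)} = - \frac{4}{3} + \frac{C}{3}$
$v = 594$ ($v = - 3 \left(23 \left(-9\right) + 9\right) = - 3 \left(-207 + 9\right) = \left(-3\right) \left(-198\right) = 594$)
$O{\left(X,q \right)} = -1252 + q$ ($O{\left(X,q \right)} = q + \left(2 - 2 \left(-11\right)^{2} + 92 \left(-11\right)\right) = q - 1252 = -1252 + q$)
$442655 + O{\left(v,F{\left(44,-43 \right)} \right)} = 442655 + \left(-1252 + \left(- \frac{4}{3} + \frac{1}{3} \left(-43\right)\right)\right) = 442655 - \frac{3803}{3} = \frac{1324162}{3}$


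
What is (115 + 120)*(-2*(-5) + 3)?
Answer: 3055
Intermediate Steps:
(115 + 120)*(-2*(-5) + 3) = 235*(-1*(-10) + 3) = 235*(10 + 3) = 235*13 = 3055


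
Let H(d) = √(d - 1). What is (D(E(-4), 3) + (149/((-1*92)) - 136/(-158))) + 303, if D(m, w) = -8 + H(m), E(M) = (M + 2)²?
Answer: 2138545/7268 + √3 ≈ 295.97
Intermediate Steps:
E(M) = (2 + M)²
H(d) = √(-1 + d)
D(m, w) = -8 + √(-1 + m)
(D(E(-4), 3) + (149/((-1*92)) - 136/(-158))) + 303 = ((-8 + √(-1 + (2 - 4)²)) + (149/((-1*92)) - 136/(-158))) + 303 = ((-8 + √(-1 + (-2)²)) + (149/(-92) - 136*(-1/158))) + 303 = ((-8 + √(-1 + 4)) + (149*(-1/92) + 68/79)) + 303 = ((-8 + √3) + (-149/92 + 68/79)) + 303 = ((-8 + √3) - 5515/7268) + 303 = (-63659/7268 + √3) + 303 = 2138545/7268 + √3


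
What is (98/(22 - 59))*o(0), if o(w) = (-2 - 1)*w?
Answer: 0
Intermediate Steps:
o(w) = -3*w
(98/(22 - 59))*o(0) = (98/(22 - 59))*(-3*0) = (98/(-37))*0 = -1/37*98*0 = -98/37*0 = 0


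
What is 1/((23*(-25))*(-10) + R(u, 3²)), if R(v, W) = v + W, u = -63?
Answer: 1/5696 ≈ 0.00017556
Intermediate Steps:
R(v, W) = W + v
1/((23*(-25))*(-10) + R(u, 3²)) = 1/((23*(-25))*(-10) + (3² - 63)) = 1/(-575*(-10) + (9 - 63)) = 1/(5750 - 54) = 1/5696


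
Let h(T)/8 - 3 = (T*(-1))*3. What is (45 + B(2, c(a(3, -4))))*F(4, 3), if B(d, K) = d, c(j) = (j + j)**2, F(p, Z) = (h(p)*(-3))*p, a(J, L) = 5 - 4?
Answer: 40608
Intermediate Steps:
h(T) = 24 - 24*T (h(T) = 24 + 8*((T*(-1))*3) = 24 + 8*(-T*3) = 24 + 8*(-3*T) = 24 - 24*T)
a(J, L) = 1
F(p, Z) = p*(-72 + 72*p) (F(p, Z) = ((24 - 24*p)*(-3))*p = (-72 + 72*p)*p = p*(-72 + 72*p))
c(j) = 4*j**2 (c(j) = (2*j)**2 = 4*j**2)
(45 + B(2, c(a(3, -4))))*F(4, 3) = (45 + 2)*(72*4*(-1 + 4)) = 47*(72*4*3) = 47*864 = 40608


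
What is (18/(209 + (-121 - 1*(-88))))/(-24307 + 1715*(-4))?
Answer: -1/304744 ≈ -3.2814e-6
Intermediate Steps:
(18/(209 + (-121 - 1*(-88))))/(-24307 + 1715*(-4)) = (18/(209 + (-121 + 88)))/(-24307 - 6860) = (18/(209 - 33))/(-31167) = (18/176)*(-1/31167) = ((1/176)*18)*(-1/31167) = (9/88)*(-1/31167) = -1/304744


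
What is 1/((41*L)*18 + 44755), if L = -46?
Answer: 1/10807 ≈ 9.2533e-5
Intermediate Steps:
1/((41*L)*18 + 44755) = 1/((41*(-46))*18 + 44755) = 1/(-1886*18 + 44755) = 1/(-33948 + 44755) = 1/10807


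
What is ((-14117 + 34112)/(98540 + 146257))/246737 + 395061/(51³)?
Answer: 2651319516681386/890242636236471 ≈ 2.9782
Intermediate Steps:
((-14117 + 34112)/(98540 + 146257))/246737 + 395061/(51³) = (19995/244797)*(1/246737) + 395061/132651 = (19995*(1/244797))*(1/246737) + 395061*(1/132651) = (6665/81599)*(1/246737) + 131687/44217 = 6665/20133492463 + 131687/44217 = 2651319516681386/890242636236471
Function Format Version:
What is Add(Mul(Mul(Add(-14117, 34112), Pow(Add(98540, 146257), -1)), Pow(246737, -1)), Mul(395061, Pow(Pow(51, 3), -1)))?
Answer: Rational(2651319516681386, 890242636236471) ≈ 2.9782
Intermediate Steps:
Add(Mul(Mul(Add(-14117, 34112), Pow(Add(98540, 146257), -1)), Pow(246737, -1)), Mul(395061, Pow(Pow(51, 3), -1))) = Add(Mul(Mul(19995, Pow(244797, -1)), Rational(1, 246737)), Mul(395061, Pow(132651, -1))) = Add(Mul(Mul(19995, Rational(1, 244797)), Rational(1, 246737)), Mul(395061, Rational(1, 132651))) = Add(Mul(Rational(6665, 81599), Rational(1, 246737)), Rational(131687, 44217)) = Add(Rational(6665, 20133492463), Rational(131687, 44217)) = Rational(2651319516681386, 890242636236471)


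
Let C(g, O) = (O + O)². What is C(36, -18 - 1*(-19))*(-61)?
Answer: -244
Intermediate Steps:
C(g, O) = 4*O² (C(g, O) = (2*O)² = 4*O²)
C(36, -18 - 1*(-19))*(-61) = (4*(-18 - 1*(-19))²)*(-61) = (4*(-18 + 19)²)*(-61) = (4*1²)*(-61) = (4*1)*(-61) = 4*(-61) = -244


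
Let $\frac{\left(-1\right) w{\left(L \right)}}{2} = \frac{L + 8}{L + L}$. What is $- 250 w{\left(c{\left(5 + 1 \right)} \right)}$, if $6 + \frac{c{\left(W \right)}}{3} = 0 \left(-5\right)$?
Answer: $\frac{1250}{9} \approx 138.89$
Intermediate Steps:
$c{\left(W \right)} = -18$ ($c{\left(W \right)} = -18 + 3 \cdot 0 \left(-5\right) = -18 + 3 \cdot 0 = -18 + 0 = -18$)
$w{\left(L \right)} = - \frac{8 + L}{L}$ ($w{\left(L \right)} = - 2 \frac{L + 8}{L + L} = - 2 \frac{8 + L}{2 L} = - \frac{8 + L}{L}$)
$- 250 w{\left(c{\left(5 + 1 \right)} \right)} = - 250 \frac{-8 - -18}{-18} = - 250 \left(- \frac{-8 + 18}{18}\right) = - 250 \left(\left(- \frac{1}{18}\right) 10\right) = \left(-250\right) \left(- \frac{5}{9}\right) = \frac{1250}{9}$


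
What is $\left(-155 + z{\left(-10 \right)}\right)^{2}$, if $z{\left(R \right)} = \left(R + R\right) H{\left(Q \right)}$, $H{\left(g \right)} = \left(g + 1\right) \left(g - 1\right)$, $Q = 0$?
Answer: $18225$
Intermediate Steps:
$H{\left(g \right)} = \left(1 + g\right) \left(-1 + g\right)$
$z{\left(R \right)} = - 2 R$ ($z{\left(R \right)} = \left(R + R\right) \left(-1 + 0^{2}\right) = 2 R \left(-1 + 0\right) = 2 R \left(-1\right) = - 2 R$)
$\left(-155 + z{\left(-10 \right)}\right)^{2} = \left(-155 - -20\right)^{2} = \left(-155 + 20\right)^{2} = \left(-135\right)^{2} = 18225$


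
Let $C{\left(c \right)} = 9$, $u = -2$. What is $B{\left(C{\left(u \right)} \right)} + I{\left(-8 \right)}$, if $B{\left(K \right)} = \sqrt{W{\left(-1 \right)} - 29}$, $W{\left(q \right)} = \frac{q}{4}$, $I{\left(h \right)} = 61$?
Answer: $61 + \frac{3 i \sqrt{13}}{2} \approx 61.0 + 5.4083 i$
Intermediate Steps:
$W{\left(q \right)} = \frac{q}{4}$ ($W{\left(q \right)} = q \frac{1}{4} = \frac{q}{4}$)
$B{\left(K \right)} = \frac{3 i \sqrt{13}}{2}$ ($B{\left(K \right)} = \sqrt{\frac{1}{4} \left(-1\right) - 29} = \sqrt{- \frac{1}{4} - 29} = \sqrt{- \frac{117}{4}} = \frac{3 i \sqrt{13}}{2}$)
$B{\left(C{\left(u \right)} \right)} + I{\left(-8 \right)} = \frac{3 i \sqrt{13}}{2} + 61 = 61 + \frac{3 i \sqrt{13}}{2}$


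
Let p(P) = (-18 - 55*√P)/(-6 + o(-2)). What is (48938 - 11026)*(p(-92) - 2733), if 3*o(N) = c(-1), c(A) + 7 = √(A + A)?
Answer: -21638160264/209 - 379120*√46/19 + 682416*I*√2/209 + 9478000*I*√23/19 ≈ -1.0367e+8 + 2.397e+6*I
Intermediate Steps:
c(A) = -7 + √2*√A (c(A) = -7 + √(A + A) = -7 + √(2*A) = -7 + √2*√A)
o(N) = -7/3 + I*√2/3 (o(N) = (-7 + √2*√(-1))/3 = (-7 + √2*I)/3 = (-7 + I*√2)/3 = -7/3 + I*√2/3)
p(P) = (-18 - 55*√P)/(-25/3 + I*√2/3) (p(P) = (-18 - 55*√P)/(-6 + (-7/3 + I*√2/3)) = (-18 - 55*√P)/(-25/3 + I*√2/3))
(48938 - 11026)*(p(-92) - 2733) = (48938 - 11026)*((450/209 + 125*√(-92)/19 + 18*I*√2/209 + 5*I*√2*√(-92)/19) - 2733) = 37912*((450/209 + 125*(2*I*√23)/19 + 18*I*√2/209 + 5*I*√2*(2*I*√23)/19) - 2733) = 37912*((450/209 + 250*I*√23/19 + 18*I*√2/209 - 10*√46/19) - 2733) = 37912*((450/209 - 10*√46/19 + 18*I*√2/209 + 250*I*√23/19) - 2733) = 37912*(-570747/209 - 10*√46/19 + 18*I*√2/209 + 250*I*√23/19) = -21638160264/209 - 379120*√46/19 + 682416*I*√2/209 + 9478000*I*√23/19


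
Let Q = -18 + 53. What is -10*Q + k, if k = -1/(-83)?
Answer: -29049/83 ≈ -349.99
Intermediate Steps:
k = 1/83 (k = -1*(-1/83) = 1/83 ≈ 0.012048)
Q = 35
-10*Q + k = -10*35 + 1/83 = -350 + 1/83 = -29049/83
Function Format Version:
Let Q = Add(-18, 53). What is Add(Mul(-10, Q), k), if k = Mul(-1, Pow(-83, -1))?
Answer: Rational(-29049, 83) ≈ -349.99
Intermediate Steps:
k = Rational(1, 83) (k = Mul(-1, Rational(-1, 83)) = Rational(1, 83) ≈ 0.012048)
Q = 35
Add(Mul(-10, Q), k) = Add(Mul(-10, 35), Rational(1, 83)) = Add(-350, Rational(1, 83)) = Rational(-29049, 83)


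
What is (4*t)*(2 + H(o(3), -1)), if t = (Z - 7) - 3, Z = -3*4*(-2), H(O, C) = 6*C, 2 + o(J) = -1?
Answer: -224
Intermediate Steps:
o(J) = -3 (o(J) = -2 - 1 = -3)
Z = 24 (Z = -12*(-2) = 24)
t = 14 (t = (24 - 7) - 3 = 17 - 3 = 14)
(4*t)*(2 + H(o(3), -1)) = (4*14)*(2 + 6*(-1)) = 56*(2 - 6) = 56*(-4) = -224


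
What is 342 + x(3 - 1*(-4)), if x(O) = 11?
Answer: 353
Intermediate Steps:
342 + x(3 - 1*(-4)) = 342 + 11 = 353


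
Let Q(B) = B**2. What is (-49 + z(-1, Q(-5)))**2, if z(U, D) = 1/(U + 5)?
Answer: 38025/16 ≈ 2376.6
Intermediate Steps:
z(U, D) = 1/(5 + U)
(-49 + z(-1, Q(-5)))**2 = (-49 + 1/(5 - 1))**2 = (-49 + 1/4)**2 = (-195/4)**2 = 38025/16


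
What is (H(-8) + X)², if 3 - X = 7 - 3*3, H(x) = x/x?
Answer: 36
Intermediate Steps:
H(x) = 1
X = 5 (X = 3 - (7 - 3*3) = 3 - (7 - 9) = 3 - 1*(-2) = 3 + 2 = 5)
(H(-8) + X)² = (1 + 5)² = 6² = 36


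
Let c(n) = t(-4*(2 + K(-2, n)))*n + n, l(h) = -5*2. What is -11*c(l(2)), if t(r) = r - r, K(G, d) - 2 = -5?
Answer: 110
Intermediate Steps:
K(G, d) = -3 (K(G, d) = 2 - 5 = -3)
l(h) = -10
t(r) = 0
c(n) = n (c(n) = 0*n + n = 0 + n = n)
-11*c(l(2)) = -11*(-10) = 110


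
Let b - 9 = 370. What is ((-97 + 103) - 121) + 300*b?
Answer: 113585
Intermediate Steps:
b = 379 (b = 9 + 370 = 379)
((-97 + 103) - 121) + 300*b = ((-97 + 103) - 121) + 300*379 = (6 - 121) + 113700 = -115 + 113700 = 113585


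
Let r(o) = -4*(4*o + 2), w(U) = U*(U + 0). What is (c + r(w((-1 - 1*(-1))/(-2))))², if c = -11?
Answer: 361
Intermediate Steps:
w(U) = U² (w(U) = U*U = U²)
r(o) = -8 - 16*o (r(o) = -4*(2 + 4*o) = -8 - 16*o)
(c + r(w((-1 - 1*(-1))/(-2))))² = (-11 + (-8 - 16*(-1 - 1*(-1))²/4))² = (-11 + (-8 - 16*(-1 + 1)²/4))² = (-11 + (-8 - 16*(0*(-½))²))² = (-11 + (-8 - 16*0²))² = (-11 + (-8 - 16*0))² = (-11 + (-8 + 0))² = (-11 - 8)² = (-19)² = 361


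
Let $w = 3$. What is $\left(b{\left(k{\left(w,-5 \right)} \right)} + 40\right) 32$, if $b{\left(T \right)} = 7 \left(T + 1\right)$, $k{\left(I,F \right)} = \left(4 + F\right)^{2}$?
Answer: $1728$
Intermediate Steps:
$b{\left(T \right)} = 7 + 7 T$ ($b{\left(T \right)} = 7 \left(1 + T\right) = 7 + 7 T$)
$\left(b{\left(k{\left(w,-5 \right)} \right)} + 40\right) 32 = \left(\left(7 + 7 \left(4 - 5\right)^{2}\right) + 40\right) 32 = \left(\left(7 + 7 \left(-1\right)^{2}\right) + 40\right) 32 = \left(\left(7 + 7 \cdot 1\right) + 40\right) 32 = \left(\left(7 + 7\right) + 40\right) 32 = \left(14 + 40\right) 32 = 54 \cdot 32 = 1728$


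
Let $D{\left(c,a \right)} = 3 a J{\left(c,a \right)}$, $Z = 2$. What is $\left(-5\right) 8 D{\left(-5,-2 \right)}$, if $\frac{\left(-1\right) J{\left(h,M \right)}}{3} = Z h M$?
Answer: $-14400$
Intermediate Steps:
$J{\left(h,M \right)} = - 6 M h$ ($J{\left(h,M \right)} = - 3 \cdot 2 h M = - 3 \cdot 2 M h = - 6 M h$)
$D{\left(c,a \right)} = - 18 c a^{2}$ ($D{\left(c,a \right)} = 3 a \left(- 6 a c\right) = - 18 c a^{2}$)
$\left(-5\right) 8 D{\left(-5,-2 \right)} = \left(-5\right) 8 \left(\left(-18\right) \left(-5\right) \left(-2\right)^{2}\right) = - 40 \left(\left(-18\right) \left(-5\right) 4\right) = \left(-40\right) 360 = -14400$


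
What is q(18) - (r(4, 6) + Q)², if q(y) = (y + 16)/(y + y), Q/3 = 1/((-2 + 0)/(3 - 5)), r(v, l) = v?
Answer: -865/18 ≈ -48.056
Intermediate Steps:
Q = 3 (Q = 3/(((-2 + 0)/(3 - 5))) = 3/((-2/(-2))) = 3/((-2*(-½))) = 3/1 = 3*1 = 3)
q(y) = (16 + y)/(2*y) (q(y) = (16 + y)/((2*y)) = (16 + y)*(1/(2*y)) = (16 + y)/(2*y))
q(18) - (r(4, 6) + Q)² = (½)*(16 + 18)/18 - (4 + 3)² = (½)*(1/18)*34 - 1*7² = 17/18 - 1*49 = 17/18 - 49 = -865/18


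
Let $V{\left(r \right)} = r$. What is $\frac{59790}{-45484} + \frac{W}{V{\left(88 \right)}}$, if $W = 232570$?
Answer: $\frac{1321619045}{500324} \approx 2641.5$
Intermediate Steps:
$\frac{59790}{-45484} + \frac{W}{V{\left(88 \right)}} = \frac{59790}{-45484} + \frac{232570}{88} = 59790 \left(- \frac{1}{45484}\right) + 232570 \cdot \frac{1}{88} = - \frac{29895}{22742} + \frac{116285}{44} = \frac{1321619045}{500324}$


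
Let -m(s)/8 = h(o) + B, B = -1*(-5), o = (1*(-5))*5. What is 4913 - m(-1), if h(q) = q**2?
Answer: 9953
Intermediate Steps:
o = -25 (o = -5*5 = -25)
B = 5
m(s) = -5040 (m(s) = -8*((-25)**2 + 5) = -8*(625 + 5) = -8*630 = -5040)
4913 - m(-1) = 4913 - 1*(-5040) = 4913 + 5040 = 9953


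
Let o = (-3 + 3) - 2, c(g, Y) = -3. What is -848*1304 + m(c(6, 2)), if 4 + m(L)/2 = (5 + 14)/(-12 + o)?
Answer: -7740619/7 ≈ -1.1058e+6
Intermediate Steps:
o = -2 (o = 0 - 2 = -2)
m(L) = -75/7 (m(L) = -8 + 2*((5 + 14)/(-12 - 2)) = -8 + 2*(19/(-14)) = -8 + 2*(19*(-1/14)) = -8 + 2*(-19/14) = -8 - 19/7 = -75/7)
-848*1304 + m(c(6, 2)) = -848*1304 - 75/7 = -1105792 - 75/7 = -7740619/7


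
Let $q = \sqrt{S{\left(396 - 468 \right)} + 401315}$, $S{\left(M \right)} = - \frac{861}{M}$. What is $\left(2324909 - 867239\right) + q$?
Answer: $1457670 + \frac{\sqrt{57791082}}{12} \approx 1.4583 \cdot 10^{6}$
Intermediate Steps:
$q = \frac{\sqrt{57791082}}{12}$ ($q = \sqrt{- \frac{861}{396 - 468} + 401315} = \sqrt{- \frac{861}{-72} + 401315} = \sqrt{\left(-861\right) \left(- \frac{1}{72}\right) + 401315} = \sqrt{\frac{287}{24} + 401315} = \sqrt{\frac{9631847}{24}} = \frac{\sqrt{57791082}}{12} \approx 633.5$)
$\left(2324909 - 867239\right) + q = \left(2324909 - 867239\right) + \frac{\sqrt{57791082}}{12} = 1457670 + \frac{\sqrt{57791082}}{12}$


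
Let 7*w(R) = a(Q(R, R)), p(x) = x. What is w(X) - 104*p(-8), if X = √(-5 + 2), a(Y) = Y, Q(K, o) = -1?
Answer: 5823/7 ≈ 831.86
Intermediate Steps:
X = I*√3 (X = √(-3) = I*√3 ≈ 1.732*I)
w(R) = -⅐ (w(R) = (⅐)*(-1) = -⅐)
w(X) - 104*p(-8) = -⅐ - 104*(-8) = -⅐ + 832 = 5823/7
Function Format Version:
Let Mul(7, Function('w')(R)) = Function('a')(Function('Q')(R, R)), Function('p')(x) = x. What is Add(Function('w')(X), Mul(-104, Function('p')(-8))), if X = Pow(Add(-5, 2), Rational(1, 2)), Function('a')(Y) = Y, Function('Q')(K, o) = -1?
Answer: Rational(5823, 7) ≈ 831.86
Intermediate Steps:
X = Mul(I, Pow(3, Rational(1, 2))) (X = Pow(-3, Rational(1, 2)) = Mul(I, Pow(3, Rational(1, 2))) ≈ Mul(1.7320, I))
Function('w')(R) = Rational(-1, 7) (Function('w')(R) = Mul(Rational(1, 7), -1) = Rational(-1, 7))
Add(Function('w')(X), Mul(-104, Function('p')(-8))) = Add(Rational(-1, 7), Mul(-104, -8)) = Add(Rational(-1, 7), 832) = Rational(5823, 7)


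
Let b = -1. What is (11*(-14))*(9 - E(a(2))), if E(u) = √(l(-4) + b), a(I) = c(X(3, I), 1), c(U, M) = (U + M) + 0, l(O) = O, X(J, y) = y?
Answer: -1386 + 154*I*√5 ≈ -1386.0 + 344.35*I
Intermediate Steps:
c(U, M) = M + U (c(U, M) = (M + U) + 0 = M + U)
a(I) = 1 + I
E(u) = I*√5 (E(u) = √(-4 - 1) = √(-5) = I*√5)
(11*(-14))*(9 - E(a(2))) = (11*(-14))*(9 - I*√5) = -154*(9 - I*√5) = -1386 + 154*I*√5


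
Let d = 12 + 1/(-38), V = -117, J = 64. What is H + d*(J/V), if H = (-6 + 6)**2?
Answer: -1120/171 ≈ -6.5497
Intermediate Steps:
d = 455/38 (d = 12 - 1/38 = 455/38 ≈ 11.974)
H = 0 (H = 0**2 = 0)
H + d*(J/V) = 0 + 455*(64/(-117))/38 = 0 + 455*(64*(-1/117))/38 = 0 + (455/38)*(-64/117) = 0 - 1120/171 = -1120/171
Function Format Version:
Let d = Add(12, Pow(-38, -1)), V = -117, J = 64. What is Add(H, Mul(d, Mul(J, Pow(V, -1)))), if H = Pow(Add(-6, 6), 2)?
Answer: Rational(-1120, 171) ≈ -6.5497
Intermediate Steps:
d = Rational(455, 38) (d = Add(12, Rational(-1, 38)) = Rational(455, 38) ≈ 11.974)
H = 0 (H = Pow(0, 2) = 0)
Add(H, Mul(d, Mul(J, Pow(V, -1)))) = Add(0, Mul(Rational(455, 38), Mul(64, Pow(-117, -1)))) = Add(0, Mul(Rational(455, 38), Mul(64, Rational(-1, 117)))) = Add(0, Mul(Rational(455, 38), Rational(-64, 117))) = Add(0, Rational(-1120, 171)) = Rational(-1120, 171)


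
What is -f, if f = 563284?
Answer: -563284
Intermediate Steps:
-f = -1*563284 = -563284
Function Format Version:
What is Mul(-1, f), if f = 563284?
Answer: -563284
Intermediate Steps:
Mul(-1, f) = Mul(-1, 563284) = -563284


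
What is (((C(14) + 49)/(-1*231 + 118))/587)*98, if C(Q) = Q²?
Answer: -24010/66331 ≈ -0.36197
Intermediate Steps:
(((C(14) + 49)/(-1*231 + 118))/587)*98 = (((14² + 49)/(-1*231 + 118))/587)*98 = (((196 + 49)/(-231 + 118))*(1/587))*98 = ((245/(-113))*(1/587))*98 = ((245*(-1/113))*(1/587))*98 = -245/113*1/587*98 = -245/66331*98 = -24010/66331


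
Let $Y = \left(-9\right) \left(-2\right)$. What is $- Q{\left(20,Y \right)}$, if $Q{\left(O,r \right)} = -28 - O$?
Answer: $48$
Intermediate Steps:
$Y = 18$
$- Q{\left(20,Y \right)} = - (-28 - 20) = \left(-1\right) \left(-48\right) = 48$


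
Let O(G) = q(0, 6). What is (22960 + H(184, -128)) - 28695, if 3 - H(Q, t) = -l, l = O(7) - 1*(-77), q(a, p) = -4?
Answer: -5659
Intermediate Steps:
O(G) = -4
l = 73 (l = -4 - 1*(-77) = -4 + 77 = 73)
H(Q, t) = 76 (H(Q, t) = 3 - (-1)*73 = 3 - 1*(-73) = 3 + 73 = 76)
(22960 + H(184, -128)) - 28695 = (22960 + 76) - 28695 = 23036 - 28695 = -5659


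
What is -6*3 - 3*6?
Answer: -36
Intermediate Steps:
-6*3 - 3*6 = -18 - 18 = -36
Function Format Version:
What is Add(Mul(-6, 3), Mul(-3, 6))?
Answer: -36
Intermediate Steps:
Add(Mul(-6, 3), Mul(-3, 6)) = Add(-18, -18) = -36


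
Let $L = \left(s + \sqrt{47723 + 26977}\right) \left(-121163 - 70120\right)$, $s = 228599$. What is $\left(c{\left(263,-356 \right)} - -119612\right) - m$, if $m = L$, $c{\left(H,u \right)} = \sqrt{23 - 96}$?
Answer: $43727222129 + 5738490 \sqrt{83} + i \sqrt{73} \approx 4.3779 \cdot 10^{10} + 8.544 i$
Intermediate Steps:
$L = -43727102517 - 5738490 \sqrt{83}$ ($L = \left(228599 + \sqrt{47723 + 26977}\right) \left(-121163 - 70120\right) = \left(228599 + \sqrt{74700}\right) \left(-191283\right) = \left(228599 + 30 \sqrt{83}\right) \left(-191283\right) = -43727102517 - 5738490 \sqrt{83} \approx -4.3779 \cdot 10^{10}$)
$c{\left(H,u \right)} = i \sqrt{73}$ ($c{\left(H,u \right)} = \sqrt{-73} = i \sqrt{73}$)
$m = -43727102517 - 5738490 \sqrt{83} \approx -4.3779 \cdot 10^{10}$
$\left(c{\left(263,-356 \right)} - -119612\right) - m = \left(i \sqrt{73} - -119612\right) - \left(-43727102517 - 5738490 \sqrt{83}\right) = \left(i \sqrt{73} + 119612\right) + \left(43727102517 + 5738490 \sqrt{83}\right) = \left(119612 + i \sqrt{73}\right) + \left(43727102517 + 5738490 \sqrt{83}\right) = 43727222129 + 5738490 \sqrt{83} + i \sqrt{73}$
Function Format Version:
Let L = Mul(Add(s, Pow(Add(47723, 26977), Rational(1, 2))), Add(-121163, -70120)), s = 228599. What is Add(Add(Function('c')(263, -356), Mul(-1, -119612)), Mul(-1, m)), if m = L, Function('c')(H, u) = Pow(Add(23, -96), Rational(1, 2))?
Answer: Add(43727222129, Mul(5738490, Pow(83, Rational(1, 2))), Mul(I, Pow(73, Rational(1, 2)))) ≈ Add(4.3779e+10, Mul(8.5440, I))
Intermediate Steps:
L = Add(-43727102517, Mul(-5738490, Pow(83, Rational(1, 2)))) (L = Mul(Add(228599, Pow(Add(47723, 26977), Rational(1, 2))), Add(-121163, -70120)) = Mul(Add(228599, Pow(74700, Rational(1, 2))), -191283) = Mul(Add(228599, Mul(30, Pow(83, Rational(1, 2)))), -191283) = Add(-43727102517, Mul(-5738490, Pow(83, Rational(1, 2)))) ≈ -4.3779e+10)
Function('c')(H, u) = Mul(I, Pow(73, Rational(1, 2))) (Function('c')(H, u) = Pow(-73, Rational(1, 2)) = Mul(I, Pow(73, Rational(1, 2))))
m = Add(-43727102517, Mul(-5738490, Pow(83, Rational(1, 2)))) ≈ -4.3779e+10
Add(Add(Function('c')(263, -356), Mul(-1, -119612)), Mul(-1, m)) = Add(Add(Mul(I, Pow(73, Rational(1, 2))), Mul(-1, -119612)), Mul(-1, Add(-43727102517, Mul(-5738490, Pow(83, Rational(1, 2)))))) = Add(Add(Mul(I, Pow(73, Rational(1, 2))), 119612), Add(43727102517, Mul(5738490, Pow(83, Rational(1, 2))))) = Add(Add(119612, Mul(I, Pow(73, Rational(1, 2)))), Add(43727102517, Mul(5738490, Pow(83, Rational(1, 2))))) = Add(43727222129, Mul(5738490, Pow(83, Rational(1, 2))), Mul(I, Pow(73, Rational(1, 2))))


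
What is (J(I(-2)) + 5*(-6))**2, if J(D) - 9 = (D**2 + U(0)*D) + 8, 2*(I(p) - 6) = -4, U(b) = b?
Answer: 9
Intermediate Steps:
I(p) = 4 (I(p) = 6 + (1/2)*(-4) = 6 - 2 = 4)
J(D) = 17 + D**2 (J(D) = 9 + ((D**2 + 0*D) + 8) = 9 + ((D**2 + 0) + 8) = 9 + (D**2 + 8) = 9 + (8 + D**2) = 17 + D**2)
(J(I(-2)) + 5*(-6))**2 = ((17 + 4**2) + 5*(-6))**2 = ((17 + 16) - 30)**2 = (33 - 30)**2 = 3**2 = 9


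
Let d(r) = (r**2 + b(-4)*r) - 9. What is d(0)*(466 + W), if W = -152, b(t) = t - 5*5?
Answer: -2826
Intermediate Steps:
b(t) = -25 + t (b(t) = t - 25 = -25 + t)
d(r) = -9 + r**2 - 29*r (d(r) = (r**2 + (-25 - 4)*r) - 9 = (r**2 - 29*r) - 9 = -9 + r**2 - 29*r)
d(0)*(466 + W) = (-9 + 0**2 - 29*0)*(466 - 152) = (-9 + 0 + 0)*314 = -9*314 = -2826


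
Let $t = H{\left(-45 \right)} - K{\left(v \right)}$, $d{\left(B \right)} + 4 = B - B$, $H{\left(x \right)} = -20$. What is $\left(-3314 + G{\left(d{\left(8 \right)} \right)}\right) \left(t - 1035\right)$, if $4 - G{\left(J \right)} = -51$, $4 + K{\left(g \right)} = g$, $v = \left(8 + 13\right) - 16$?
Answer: $3441504$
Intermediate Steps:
$v = 5$ ($v = 21 - 16 = 5$)
$K{\left(g \right)} = -4 + g$
$d{\left(B \right)} = -4$ ($d{\left(B \right)} = -4 + \left(B - B\right) = -4 + 0 = -4$)
$G{\left(J \right)} = 55$ ($G{\left(J \right)} = 4 - -51 = 4 + 51 = 55$)
$t = -21$ ($t = -20 - \left(-4 + 5\right) = -20 - 1 = -21$)
$\left(-3314 + G{\left(d{\left(8 \right)} \right)}\right) \left(t - 1035\right) = \left(-3314 + 55\right) \left(-21 - 1035\right) = \left(-3259\right) \left(-1056\right) = 3441504$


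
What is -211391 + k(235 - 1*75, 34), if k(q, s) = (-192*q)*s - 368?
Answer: -1256239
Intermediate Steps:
k(q, s) = -368 - 192*q*s (k(q, s) = -192*q*s - 368 = -368 - 192*q*s)
-211391 + k(235 - 1*75, 34) = -211391 + (-368 - 192*(235 - 1*75)*34) = -211391 + (-368 - 192*(235 - 75)*34) = -211391 + (-368 - 192*160*34) = -211391 + (-368 - 1044480) = -211391 - 1044848 = -1256239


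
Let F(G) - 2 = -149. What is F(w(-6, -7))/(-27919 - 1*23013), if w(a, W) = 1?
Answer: 21/7276 ≈ 0.0028862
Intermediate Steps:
F(G) = -147 (F(G) = 2 - 149 = -147)
F(w(-6, -7))/(-27919 - 1*23013) = -147/(-27919 - 1*23013) = -147/(-27919 - 23013) = -147/(-50932) = -147*(-1/50932) = 21/7276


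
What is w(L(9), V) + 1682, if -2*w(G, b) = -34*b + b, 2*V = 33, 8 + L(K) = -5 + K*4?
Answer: 7817/4 ≈ 1954.3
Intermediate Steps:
L(K) = -13 + 4*K (L(K) = -8 + (-5 + K*4) = -8 + (-5 + 4*K) = -13 + 4*K)
V = 33/2 (V = (1/2)*33 = 33/2 ≈ 16.500)
w(G, b) = 33*b/2 (w(G, b) = -(-34*b + b)/2 = -(-33)*b/2 = 33*b/2)
w(L(9), V) + 1682 = (33/2)*(33/2) + 1682 = 1089/4 + 1682 = 7817/4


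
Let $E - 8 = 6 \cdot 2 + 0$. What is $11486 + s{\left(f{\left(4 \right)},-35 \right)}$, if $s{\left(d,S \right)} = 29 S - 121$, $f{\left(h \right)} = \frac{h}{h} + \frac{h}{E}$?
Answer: $10350$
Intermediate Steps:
$E = 20$ ($E = 8 + \left(6 \cdot 2 + 0\right) = 8 + \left(12 + 0\right) = 8 + 12 = 20$)
$f{\left(h \right)} = 1 + \frac{h}{20}$ ($f{\left(h \right)} = \frac{h}{h} + \frac{h}{20} = 1 + h \frac{1}{20} = 1 + \frac{h}{20}$)
$s{\left(d,S \right)} = -121 + 29 S$
$11486 + s{\left(f{\left(4 \right)},-35 \right)} = 11486 + \left(-121 + 29 \left(-35\right)\right) = 11486 - 1136 = 10350$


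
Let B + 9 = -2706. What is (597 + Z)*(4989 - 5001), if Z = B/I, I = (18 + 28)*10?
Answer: -163143/23 ≈ -7093.2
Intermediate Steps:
B = -2715 (B = -9 - 2706 = -2715)
I = 460 (I = 46*10 = 460)
Z = -543/92 (Z = -2715/460 = -2715*1/460 = -543/92 ≈ -5.9022)
(597 + Z)*(4989 - 5001) = (597 - 543/92)*(4989 - 5001) = (54381/92)*(-12) = -163143/23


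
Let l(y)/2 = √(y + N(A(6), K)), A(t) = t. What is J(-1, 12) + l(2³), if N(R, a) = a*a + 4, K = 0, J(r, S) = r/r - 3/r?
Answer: 4 + 4*√3 ≈ 10.928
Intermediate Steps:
J(r, S) = 1 - 3/r
N(R, a) = 4 + a² (N(R, a) = a² + 4 = 4 + a²)
l(y) = 2*√(4 + y) (l(y) = 2*√(y + (4 + 0²)) = 2*√(y + (4 + 0)) = 2*√(y + 4) = 2*√(4 + y))
J(-1, 12) + l(2³) = (-3 - 1)/(-1) + 2*√(4 + 2³) = -1*(-4) + 2*√(4 + 8) = 4 + 2*√12 = 4 + 2*(2*√3) = 4 + 4*√3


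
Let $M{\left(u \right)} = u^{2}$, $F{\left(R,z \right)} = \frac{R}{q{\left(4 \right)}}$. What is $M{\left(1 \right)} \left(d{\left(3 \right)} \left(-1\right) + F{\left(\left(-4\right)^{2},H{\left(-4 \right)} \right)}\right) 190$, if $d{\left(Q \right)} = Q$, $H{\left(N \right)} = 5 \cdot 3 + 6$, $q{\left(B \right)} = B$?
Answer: $190$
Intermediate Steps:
$H{\left(N \right)} = 21$ ($H{\left(N \right)} = 15 + 6 = 21$)
$F{\left(R,z \right)} = \frac{R}{4}$
$M{\left(1 \right)} \left(d{\left(3 \right)} \left(-1\right) + F{\left(\left(-4\right)^{2},H{\left(-4 \right)} \right)}\right) 190 = 1^{2} \left(3 \left(-1\right) + \frac{\left(-4\right)^{2}}{4}\right) 190 = 1 \left(-3 + \frac{1}{4} \cdot 16\right) 190 = 1 \left(-3 + 4\right) 190 = 1 \cdot 1 \cdot 190 = 1 \cdot 190 = 190$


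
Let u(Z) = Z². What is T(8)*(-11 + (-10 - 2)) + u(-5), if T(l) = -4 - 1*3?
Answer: 186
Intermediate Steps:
T(l) = -7 (T(l) = -4 - 3 = -7)
T(8)*(-11 + (-10 - 2)) + u(-5) = -7*(-11 + (-10 - 2)) + (-5)² = -7*(-11 - 12) + 25 = -7*(-23) + 25 = 161 + 25 = 186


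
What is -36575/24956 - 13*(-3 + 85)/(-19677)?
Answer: -693083179/491059212 ≈ -1.4114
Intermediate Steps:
-36575/24956 - 13*(-3 + 85)/(-19677) = -36575*1/24956 - 13*82*(-1/19677) = -36575/24956 - 1066*(-1/19677) = -36575/24956 + 1066/19677 = -693083179/491059212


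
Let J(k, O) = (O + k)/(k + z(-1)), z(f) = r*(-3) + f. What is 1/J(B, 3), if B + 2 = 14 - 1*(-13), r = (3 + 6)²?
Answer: -219/28 ≈ -7.8214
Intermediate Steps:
r = 81 (r = 9² = 81)
B = 25 (B = -2 + (14 - 1*(-13)) = -2 + (14 + 13) = -2 + 27 = 25)
z(f) = -243 + f (z(f) = 81*(-3) + f = -243 + f)
J(k, O) = (O + k)/(-244 + k) (J(k, O) = (O + k)/(k + (-243 - 1)) = (O + k)/(k - 244) = (O + k)/(-244 + k))
1/J(B, 3) = 1/((3 + 25)/(-244 + 25)) = 1/(28/(-219)) = 1/(-1/219*28) = 1/(-28/219) = -219/28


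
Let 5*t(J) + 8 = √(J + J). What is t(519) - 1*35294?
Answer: -176478/5 + √1038/5 ≈ -35289.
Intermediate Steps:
t(J) = -8/5 + √2*√J/5 (t(J) = -8/5 + √(J + J)/5 = -8/5 + √(2*J)/5 = -8/5 + (√2*√J)/5 = -8/5 + √2*√J/5)
t(519) - 1*35294 = (-8/5 + √2*√519/5) - 1*35294 = (-8/5 + √1038/5) - 35294 = -176478/5 + √1038/5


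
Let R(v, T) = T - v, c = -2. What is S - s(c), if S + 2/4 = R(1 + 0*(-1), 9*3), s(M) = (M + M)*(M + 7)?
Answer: 91/2 ≈ 45.500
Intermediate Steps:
s(M) = 2*M*(7 + M) (s(M) = (2*M)*(7 + M) = 2*M*(7 + M))
S = 51/2 (S = -½ + (9*3 - (1 + 0*(-1))) = -½ + (27 - (1 + 0)) = -½ + (27 - 1*1) = -½ + (27 - 1) = -½ + 26 = 51/2 ≈ 25.500)
S - s(c) = 51/2 - 2*(-2)*(7 - 2) = 51/2 - 2*(-2)*5 = 51/2 - 1*(-20) = 51/2 + 20 = 91/2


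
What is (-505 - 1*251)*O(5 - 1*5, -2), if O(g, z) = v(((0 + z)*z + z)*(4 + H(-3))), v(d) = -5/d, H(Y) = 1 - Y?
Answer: 945/4 ≈ 236.25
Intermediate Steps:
O(g, z) = -5/(8*z + 8*z²) (O(g, z) = -5*1/((4 + (1 - 1*(-3)))*((0 + z)*z + z)) = -5*1/((4 + (1 + 3))*(z*z + z)) = -5*1/((4 + 4)*(z² + z)) = -5*1/(8*(z + z²)) = -5/(8*z + 8*z²))
(-505 - 1*251)*O(5 - 1*5, -2) = (-505 - 1*251)*(-5/8/(-2*(1 - 2))) = (-505 - 251)*(-5/8*(-½)/(-1)) = -(-945)*(-1)*(-1)/(2*2) = -756*(-5/16) = 945/4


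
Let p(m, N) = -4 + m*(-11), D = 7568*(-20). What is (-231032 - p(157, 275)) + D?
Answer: -380661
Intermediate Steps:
D = -151360
p(m, N) = -4 - 11*m
(-231032 - p(157, 275)) + D = (-231032 - (-4 - 11*157)) - 151360 = (-231032 - (-4 - 1727)) - 151360 = (-231032 - 1*(-1731)) - 151360 = (-231032 + 1731) - 151360 = -229301 - 151360 = -380661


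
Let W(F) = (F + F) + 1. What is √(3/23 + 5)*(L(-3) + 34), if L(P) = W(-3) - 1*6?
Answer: √2714 ≈ 52.096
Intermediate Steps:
W(F) = 1 + 2*F (W(F) = 2*F + 1 = 1 + 2*F)
L(P) = -11 (L(P) = (1 + 2*(-3)) - 1*6 = (1 - 6) - 6 = -5 - 6 = -11)
√(3/23 + 5)*(L(-3) + 34) = √(3/23 + 5)*(-11 + 34) = √(3*(1/23) + 5)*23 = √(3/23 + 5)*23 = √(118/23)*23 = (√2714/23)*23 = √2714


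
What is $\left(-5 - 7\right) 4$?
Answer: $-48$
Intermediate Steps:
$\left(-5 - 7\right) 4 = \left(-12\right) 4 = -48$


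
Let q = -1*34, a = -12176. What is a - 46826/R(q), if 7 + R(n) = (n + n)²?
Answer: -56263418/4617 ≈ -12186.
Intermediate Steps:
q = -34
R(n) = -7 + 4*n² (R(n) = -7 + (n + n)² = -7 + (2*n)² = -7 + 4*n²)
a - 46826/R(q) = -12176 - 46826/(-7 + 4*(-34)²) = -12176 - 46826/(-7 + 4*1156) = -12176 - 46826/(-7 + 4624) = -12176 - 46826/4617 = -56263418/4617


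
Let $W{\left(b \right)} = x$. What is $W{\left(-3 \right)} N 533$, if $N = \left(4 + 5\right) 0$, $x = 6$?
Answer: $0$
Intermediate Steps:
$N = 0$ ($N = 9 \cdot 0 = 0$)
$W{\left(b \right)} = 6$
$W{\left(-3 \right)} N 533 = 6 \cdot 0 \cdot 533 = 0 \cdot 533 = 0$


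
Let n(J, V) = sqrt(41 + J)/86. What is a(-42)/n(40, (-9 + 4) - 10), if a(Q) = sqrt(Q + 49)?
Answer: 86*sqrt(7)/9 ≈ 25.282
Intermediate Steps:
a(Q) = sqrt(49 + Q)
n(J, V) = sqrt(41 + J)/86 (n(J, V) = sqrt(41 + J)*(1/86) = sqrt(41 + J)/86)
a(-42)/n(40, (-9 + 4) - 10) = sqrt(49 - 42)/((sqrt(41 + 40)/86)) = sqrt(7)/((sqrt(81)/86)) = sqrt(7)/(((1/86)*9)) = sqrt(7)/(9/86) = sqrt(7)*(86/9) = 86*sqrt(7)/9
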